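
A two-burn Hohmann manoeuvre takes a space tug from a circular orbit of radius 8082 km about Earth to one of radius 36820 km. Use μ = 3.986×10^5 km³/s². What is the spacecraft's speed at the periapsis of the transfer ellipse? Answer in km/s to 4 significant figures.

v = 8.994 km/s

Semi-major axis of the transfer orbit: a_t = (8082 + 36820)/2 = 22451 km.
The periapsis of the transfer ellipse is at r = 8082 km.
Applying v² = μ(2/r − 1/a_t): v = 8.994 km/s.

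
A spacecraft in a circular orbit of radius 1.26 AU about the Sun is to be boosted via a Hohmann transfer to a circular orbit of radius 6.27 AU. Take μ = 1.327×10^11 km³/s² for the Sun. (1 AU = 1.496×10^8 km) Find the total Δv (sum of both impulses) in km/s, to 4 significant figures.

In km: r₁ = 1.26 × 1.496×10^8 = 1.88496×10^8 km; r₂ = 6.27 × 1.496×10^8 = 9.37992×10^8 km.
Transfer-ellipse semi-major axis a_t = (r₁ + r₂)/2 = (1.88496×10^8 + 9.37992×10^8)/2 = 5.63244×10^8 km.
At r₁ the circular-orbit speed is v₁ = √(μ/r₁) = 26.533 km/s.
On the transfer ellipse at r₁, v² = μ(2/r − 1/a) gives v_p = √[μ(2/r₁ − 1/a_t)] = 34.240 km/s.
First burn Δv₁ = |v_p − v₁| = 7.707 km/s.
Circular speed at r₂: v₂ = √(μ/r₂) = 11.894 km/s.
Transfer-orbit speed at r₂: v_a = √[μ(2/r₂ − 1/a_t)] = 6.8808 km/s.
Second burn Δv₂ = |v₂ − v_a| = 5.013 km/s.
Δv = Δv₁ + Δv₂ = 7.707 + 5.013 = 12.72 km/s.

Δv = 12.72 km/s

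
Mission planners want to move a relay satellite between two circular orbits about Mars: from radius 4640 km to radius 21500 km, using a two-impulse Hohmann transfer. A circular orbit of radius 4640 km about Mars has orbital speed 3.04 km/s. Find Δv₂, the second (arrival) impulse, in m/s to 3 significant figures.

Δv₂ = 571 m/s

From the circular-orbit relation v² = μ/r at r = 4640 km: μ = v²r = (3.04)² × 4640 = 42881.0 km³/s².
Transfer-ellipse semi-major axis a_t = (r₁ + r₂)/2 = (4640 + 21500)/2 = 13070 km.
On the circular orbit at r = 21500 km, v_c = √(μ/r) = 1.4123 km/s.
Transfer-orbit speed at the same r (vis-viva, a = a_t): v_t = √[μ(2/r − 1/a_t)] = 0.84146 km/s.
Δv₂ = |v_t − v_c| = |0.84146 − 1.4123| = 0.5708 km/s.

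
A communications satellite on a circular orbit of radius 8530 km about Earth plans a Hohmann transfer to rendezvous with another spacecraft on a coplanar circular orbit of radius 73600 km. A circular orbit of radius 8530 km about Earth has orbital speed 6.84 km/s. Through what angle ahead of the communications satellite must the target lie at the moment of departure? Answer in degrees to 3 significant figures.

From the circular-orbit relation v² = μ/r at r = 8530 km: μ = v²r = (6.84)² × 8530 = 3.99081×10^5 km³/s².
Transfer-ellipse semi-major axis a_t = (r₁ + r₂)/2 = (8530 + 73600)/2 = 41065 km.
Transfer time t = π√(a_t³/μ) = 41380 s.
Target angular speed ω₂ = √(μ/r₂³) = 3.164×10^-5 rad/s.
Angle swept by the target during transfer: ω₂·t = 1.3093 rad = 75.02°.
The communications satellite traverses 180° on the transfer ellipse, so the target must lead by 180° − 75.02° = 105°.

φ = 105°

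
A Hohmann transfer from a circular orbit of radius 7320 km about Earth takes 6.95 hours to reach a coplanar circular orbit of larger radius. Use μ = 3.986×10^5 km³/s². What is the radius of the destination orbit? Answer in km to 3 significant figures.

Transfer time t = 6.95 hours = 25020 s, and t = π√(a_t³/μ).
So a_t = (μ t²/π²)^(1/3) = (3.986×10^5 × (25020)² / π²)^(1/3) = 29350 km.
Since a_t = (r₁ + r₂)/2, r₂ = 2a_t − r₁ = 2×29350 − 7320 = 51380 km.

r₂ = 51400 km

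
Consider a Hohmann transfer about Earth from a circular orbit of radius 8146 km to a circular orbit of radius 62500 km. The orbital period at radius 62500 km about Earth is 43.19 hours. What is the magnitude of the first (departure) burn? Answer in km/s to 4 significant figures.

Δv₁ = 2.310 km/s

From Kepler's third law T² = 4π²r³/μ at r = 62500 km, T = 43.19 hours = 43.19 × 3600 s = 1.55484×10^5 s: μ = 4π²r³/T² = 3.98684×10^5 km³/s².
The Hohmann ellipse has a_t = (r₁ + r₂)/2 = 35323 km.
Circular speed at r = 8146 km: v_c = √(μ/r) = 6.996 km/s.
Transfer-orbit speed at the same r (vis-viva, a = a_t): v_t = √[μ(2/r − 1/a_t)] = 9.306 km/s.
Δv₁ = |v_t − v_c| = |9.306 − 6.996| = 2.310 km/s.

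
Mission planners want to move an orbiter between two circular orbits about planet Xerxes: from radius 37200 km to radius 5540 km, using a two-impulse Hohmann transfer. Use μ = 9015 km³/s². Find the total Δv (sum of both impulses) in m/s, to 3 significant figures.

Δv = 649 m/s

Semi-major axis of the transfer orbit: a_t = (37200 + 5540)/2 = 21370 km.
Circular speed at r₁: v₁ = √(μ/r₁) = √(9015/37200) = 0.49228 km/s.
On the transfer ellipse at r₁, vis-viva equation gives v_a = √[μ(2/r₁ − 1/a_t)] = 0.25065 km/s.
First burn Δv₁ = |v_a − v₁| = 0.2416 km/s.
At r₂, v₂ = √(μ/r₂) = 1.27564 km/s.
Transfer-orbit speed at r₂: v_p = √[μ(2/r₂ − 1/a_t)] = 1.68305 km/s.
Second burn Δv₂ = |v₂ − v_p| = 0.4074 km/s.
Δv = Δv₁ + Δv₂ = 0.2416 + 0.4074 = 0.6490 km/s.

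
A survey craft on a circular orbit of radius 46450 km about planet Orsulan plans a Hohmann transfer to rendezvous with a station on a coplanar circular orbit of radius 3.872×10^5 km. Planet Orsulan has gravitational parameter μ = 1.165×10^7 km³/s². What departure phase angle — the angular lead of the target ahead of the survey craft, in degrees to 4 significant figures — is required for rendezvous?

Transfer-ellipse semi-major axis a_t = (r₁ + r₂)/2 = (46450 + 3.872×10^5)/2 = 2.16825×10^5 km.
Transfer time t = π√(a_t³/μ) = 92928.9 s.
Target angular speed ω₂ = √(μ/r₂³) = 1.41664×10^-5 rad/s.
Angle swept by the target during transfer: ω₂·t = 1.3165 rad = 75.43°.
The survey craft traverses 180° on the transfer ellipse, so the target must lead by 180° − 75.43° = 104.6°.

φ = 104.6°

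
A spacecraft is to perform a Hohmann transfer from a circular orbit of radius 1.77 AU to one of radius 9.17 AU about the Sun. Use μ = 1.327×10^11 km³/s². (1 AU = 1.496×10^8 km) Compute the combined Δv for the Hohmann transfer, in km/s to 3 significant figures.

Δv = 10.8 km/s

In km: r₁ = 1.77 × 1.496×10^8 = 2.64792×10^8 km; r₂ = 9.17 × 1.496×10^8 = 1.371832×10^9 km.
Transfer-ellipse semi-major axis a_t = (r₁ + r₂)/2 = (2.64792×10^8 + 1.371832×10^9)/2 = 8.18312×10^8 km.
At r₁ the circular-orbit speed is v₁ = √(μ/r₁) = 22.386 km/s.
On the transfer ellipse at r₁, vis-viva equation gives v_p = √[μ(2/r₁ − 1/a_t)] = 28.985 km/s.
First burn Δv₁ = |v_p − v₁| = 6.599 km/s.
At r₂, v₂ = √(μ/r₂) = 9.83524 km/s.
Transfer-orbit speed at r₂: v_a = √[μ(2/r₂ − 1/a_t)] = 5.59471 km/s.
Second burn Δv₂ = |v₂ − v_a| = 4.241 km/s.
Δv = Δv₁ + Δv₂ = 6.599 + 4.241 = 10.84 km/s.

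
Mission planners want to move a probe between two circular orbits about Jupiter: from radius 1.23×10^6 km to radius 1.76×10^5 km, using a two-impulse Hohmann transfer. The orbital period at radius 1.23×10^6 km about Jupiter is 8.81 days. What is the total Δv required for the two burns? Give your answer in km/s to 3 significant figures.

From Kepler's third law T² = 4π²r³/μ at r = 1.23×10^6 km, T = 8.81 days = 8.81 × 86400 s = 7.61184×10^5 s: μ = 4π²r³/T² = 1.26793×10^8 km³/s².
Semi-major axis of the transfer orbit: a_t = (1.230×10^6 + 1.760×10^5)/2 = 7.030×10^5 km.
At r₁ the circular-orbit speed is v₁ = √(μ/r₁) = 10.153 km/s.
On the transfer ellipse at r₁, vis-viva equation gives v_a = √[μ(2/r₁ − 1/a_t)] = 5.0801 km/s.
First burn Δv₁ = |v_a − v₁| = 5.073 km/s.
At r₂, v₂ = √(μ/r₂) = 26.84056 km/s.
Transfer-orbit speed at r₂: v_p = √[μ(2/r₂ − 1/a_t)] = 35.50311 km/s.
Second burn Δv₂ = |v₂ − v_p| = 8.663 km/s.
Δv = Δv₁ + Δv₂ = 5.073 + 8.663 = 13.74 km/s.

Δv = 13.7 km/s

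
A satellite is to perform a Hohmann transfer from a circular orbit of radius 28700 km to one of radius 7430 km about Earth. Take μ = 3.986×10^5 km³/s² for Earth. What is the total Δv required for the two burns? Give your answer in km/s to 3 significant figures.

Δv = 3.24 km/s

The Hohmann ellipse has a_t = (r₁ + r₂)/2 = 18065 km.
Circular speed at r₁: v₁ = √(μ/r₁) = √(3.986×10^5/28700) = 3.7267 km/s.
On the transfer ellipse at r₁, vis-viva gives v_a = √[μ(2/r₁ − 1/a_t)] = 2.3900 km/s.
First burn Δv₁ = |v_a − v₁| = 1.3367 km/s.
Circular speed at r₂: v₂ = √(μ/r₂) = 7.3244 km/s.
Transfer-orbit speed at r₂: v_p = √[μ(2/r₂ − 1/a_t)] = 9.2320 km/s.
Second burn Δv₂ = |v₂ − v_p| = 1.9076 km/s.
Δv = Δv₁ + Δv₂ = 1.3367 + 1.9076 = 3.244 km/s.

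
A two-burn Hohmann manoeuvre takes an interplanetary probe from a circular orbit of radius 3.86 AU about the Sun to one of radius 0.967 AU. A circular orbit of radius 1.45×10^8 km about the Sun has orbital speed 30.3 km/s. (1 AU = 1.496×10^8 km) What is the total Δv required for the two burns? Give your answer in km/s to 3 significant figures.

From the circular-orbit relation v² = μ/r at r = 1.45×10^8 km: μ = v²r = (30.3)² × 1.45×10^8 = 1.33123×10^11 km³/s².
In km: r₁ = 3.86 × 1.496×10^8 = 5.77456×10^8 km; r₂ = 0.967 × 1.496×10^8 = 1.446632×10^8 km.
Transfer-ellipse semi-major axis a_t = (r₁ + r₂)/2 = (5.77456×10^8 + 1.446632×10^8)/2 = 3.610596×10^8 km.
Circular speed at r₁: v₁ = √(μ/r₁) = √(1.33123×10^11/5.77456×10^8) = 15.1833 km/s.
Transfer-orbit speed at r₁ (v² = μ(2/r − 1/a)): v_a = √[μ(2/r₁ − 1/a_t)] = 9.61074 km/s.
First burn Δv₁ = |v_a − v₁| = 5.573 km/s.
At r₂, v₂ = √(μ/r₂) = 30.335 km/s.
Transfer-orbit speed at r₂: v_p = √[μ(2/r₂ − 1/a_t)] = 38.363 km/s.
Second burn Δv₂ = |v₂ − v_p| = 8.028 km/s.
Total Δv = Δv₁ + Δv₂ = 13.60 km/s.

Δv = 13.6 km/s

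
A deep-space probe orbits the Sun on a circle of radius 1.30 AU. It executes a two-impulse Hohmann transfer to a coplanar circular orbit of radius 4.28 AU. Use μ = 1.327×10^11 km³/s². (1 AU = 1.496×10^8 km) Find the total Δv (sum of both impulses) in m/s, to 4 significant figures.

Δv = 10800 m/s

In km: r₁ = 1.30 × 1.496×10^8 = 1.9448×10^8 km; r₂ = 4.28 × 1.496×10^8 = 6.40288×10^8 km.
Transfer-ellipse semi-major axis a_t = (r₁ + r₂)/2 = (1.9448×10^8 + 6.40288×10^8)/2 = 4.17384×10^8 km.
At r₁ the circular-orbit speed is v₁ = √(μ/r₁) = 26.121 km/s.
Transfer-orbit speed at r₁ (vis-viva): v_p = √[μ(2/r₁ − 1/a_t)] = 32.353 km/s.
First burn Δv₁ = |v_p − v₁| = 6.232 km/s.
At r₂, v₂ = √(μ/r₂) = 14.396 km/s.
Transfer-orbit speed at r₂: v_a = √[μ(2/r₂ − 1/a_t)] = 9.8269 km/s.
Second burn Δv₂ = |v₂ − v_a| = 4.569 km/s.
Δv = Δv₁ + Δv₂ = 6.232 + 4.569 = 10.80 km/s.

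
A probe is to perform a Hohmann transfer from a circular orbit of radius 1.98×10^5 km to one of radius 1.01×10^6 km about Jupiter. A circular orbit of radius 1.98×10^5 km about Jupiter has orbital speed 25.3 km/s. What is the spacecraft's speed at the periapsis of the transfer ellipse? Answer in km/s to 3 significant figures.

v = 32.7 km/s

From the circular-orbit relation v² = μ/r at r = 1.98×10^5 km: μ = v²r = (25.3)² × 1.98×10^5 = 1.26738×10^8 km³/s².
Semi-major axis of the transfer orbit: a_t = (1.980×10^5 + 1.010×10^6)/2 = 6.040×10^5 km.
At periapsis, r = 1.980×10^5 km.
Vis-viva: v = √[μ(2/r − 1/a_t)] = √[1.26738×10^8 × (2/1.980×10^5 − 1/6.040×10^5)] = 32.72 km/s.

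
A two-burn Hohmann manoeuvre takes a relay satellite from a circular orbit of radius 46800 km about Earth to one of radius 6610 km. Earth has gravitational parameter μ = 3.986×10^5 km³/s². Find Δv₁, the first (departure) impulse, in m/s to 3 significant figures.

The Hohmann ellipse has a_t = (r₁ + r₂)/2 = 26705 km.
On the circular orbit at r = 46800 km, v_c = √(μ/r) = 2.918 km/s.
Transfer-orbit speed at the same r (vis-viva, a = a_t): v_t = √[μ(2/r − 1/a_t)] = 1.452 km/s.
Δv₁ = |v_t − v_c| = |1.452 − 2.918| = 1.466 km/s.

Δv₁ = 1470 m/s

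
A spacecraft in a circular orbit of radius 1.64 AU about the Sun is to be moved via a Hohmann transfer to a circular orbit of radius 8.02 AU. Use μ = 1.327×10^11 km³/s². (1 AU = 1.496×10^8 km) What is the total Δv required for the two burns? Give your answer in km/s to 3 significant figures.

Δv = 11.1 km/s

In km: r₁ = 1.64 × 1.496×10^8 = 2.45344×10^8 km; r₂ = 8.02 × 1.496×10^8 = 1.199792×10^9 km.
Transfer-ellipse semi-major axis a_t = (r₁ + r₂)/2 = (2.45344×10^8 + 1.199792×10^9)/2 = 7.22568×10^8 km.
Circular speed at r₁: v₁ = √(μ/r₁) = √(1.327×10^11/2.45344×10^8) = 23.25668 km/s.
Transfer-orbit speed at r₁ (vis-viva): v_p = √[μ(2/r₁ − 1/a_t)] = 29.96825 km/s.
First burn Δv₁ = |v_p − v₁| = 6.712 km/s.
Circular speed at r₂: v₂ = √(μ/r₂) = 10.517 km/s.
Transfer-orbit speed at r₂: v_a = √[μ(2/r₂ − 1/a_t)] = 6.1282 km/s.
Second burn Δv₂ = |v₂ − v_a| = 4.389 km/s.
Δv = Δv₁ + Δv₂ = 6.712 + 4.389 = 11.10 km/s.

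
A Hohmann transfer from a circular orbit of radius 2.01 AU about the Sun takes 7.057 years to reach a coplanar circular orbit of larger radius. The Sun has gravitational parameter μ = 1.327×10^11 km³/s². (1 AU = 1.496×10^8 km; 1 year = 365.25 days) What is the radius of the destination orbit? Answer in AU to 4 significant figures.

In km: r₁ = 2.01 × 1.496×10^8 = 3.00696×10^8 km.
Transfer time t = 7.057 years × 365.25 × 86400 s = 2.227019832×10^8 s, and t = π√(a_t³/μ).
So a_t = (μ t²/π²)^(1/3) = (1.327×10^11 × (2.227019832×10^8)² / π²)^(1/3) = 8.7365×10^8 km.
Since a_t = (r₁ + r₂)/2, r₂ = 2a_t − r₁ = 2×8.7365×10^8 − 3.00696×10^8 = 1.446604×10^9 km.
In AU: r₂ = 1.446604×10^9 / 1.496×10^8 = 9.670 AU.

r₂ = 9.670 AU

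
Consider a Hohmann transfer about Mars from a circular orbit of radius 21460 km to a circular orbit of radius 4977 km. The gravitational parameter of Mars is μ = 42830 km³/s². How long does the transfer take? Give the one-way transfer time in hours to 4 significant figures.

t = 6.408 hours

Semi-major axis of the transfer orbit: a_t = (21460 + 4977)/2 = 13218.5 km.
Transfer time t = π√(a_t³/μ) = π√((13218.5)³ / 42830) = 23070 s.
Converting: 23070 s ÷ 3600 s/hour = 6.408 hours.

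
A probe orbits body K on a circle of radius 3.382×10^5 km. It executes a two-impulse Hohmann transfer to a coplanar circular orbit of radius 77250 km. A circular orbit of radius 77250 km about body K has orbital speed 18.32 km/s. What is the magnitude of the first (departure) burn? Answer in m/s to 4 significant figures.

Δv₁ = 3416 m/s

From the circular-orbit relation v² = μ/r at r = 77250 km: μ = v²r = (18.32)² × 77250 = 2.59268×10^7 km³/s².
The Hohmann ellipse has a_t = (r₁ + r₂)/2 = 2.07725×10^5 km.
On the circular orbit at r = 3.382×10^5 km, v_c = √(μ/r) = 8.7556 km/s.
Vis-viva on the transfer ellipse at r = 3.382×10^5 km gives v_t = √[μ(2/r − 1/a_t)] = 5.3394 km/s.
Δv₁ = |v_t − v_c| = |5.3394 − 8.7556| = 3.416 km/s.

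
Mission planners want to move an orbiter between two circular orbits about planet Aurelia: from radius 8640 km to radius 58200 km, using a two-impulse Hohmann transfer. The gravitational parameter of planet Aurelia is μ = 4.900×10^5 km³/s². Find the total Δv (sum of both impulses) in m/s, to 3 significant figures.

The Hohmann ellipse has a_t = (r₁ + r₂)/2 = 33420 km.
At r₁ the circular-orbit speed is v₁ = √(μ/r₁) = 7.531 km/s.
On the transfer ellipse at r₁, v² = μ(2/r − 1/a) gives v_p = √[μ(2/r₁ − 1/a_t)] = 9.938 km/s.
First burn Δv₁ = |v_p − v₁| = 2.407 km/s.
Circular speed at r₂: v₂ = √(μ/r₂) = 2.9016 km/s.
Transfer-orbit speed at r₂: v_a = √[μ(2/r₂ − 1/a_t)] = 1.4753 km/s.
Second burn Δv₂ = |v₂ − v_a| = 1.426 km/s.
Total Δv = Δv₁ + Δv₂ = 3.833 km/s.

Δv = 3830 m/s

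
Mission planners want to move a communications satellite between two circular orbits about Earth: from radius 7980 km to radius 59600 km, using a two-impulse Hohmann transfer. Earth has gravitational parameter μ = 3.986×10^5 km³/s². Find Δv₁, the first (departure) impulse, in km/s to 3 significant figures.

Δv₁ = 2.32 km/s

Semi-major axis of the transfer orbit: a_t = (7980 + 59600)/2 = 33790 km.
On the circular orbit at r = 7980 km, v_c = √(μ/r) = 7.0675 km/s.
Transfer-orbit speed at the same r (vis-viva, a = a_t): v_t = √[μ(2/r − 1/a_t)] = 9.3863 km/s.
Δv₁ = |v_t − v_c| = |9.3863 − 7.0675| = 2.319 km/s.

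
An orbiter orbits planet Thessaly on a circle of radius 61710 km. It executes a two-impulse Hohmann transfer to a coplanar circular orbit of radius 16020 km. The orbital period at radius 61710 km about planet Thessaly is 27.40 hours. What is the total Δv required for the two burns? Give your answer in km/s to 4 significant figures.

Δv = 3.414 km/s

From Kepler's third law T² = 4π²r³/μ at r = 61710 km, T = 27.40 hours = 27.40 × 3600 s = 98640 s: μ = 4π²r³/T² = 9.53499×10^5 km³/s².
Semi-major axis of the transfer orbit: a_t = (61710 + 16020)/2 = 38865 km.
Circular speed at r₁: v₁ = √(μ/r₁) = √(9.53499×10^5/61710) = 3.9308 km/s.
Transfer-orbit speed at r₁ (vis-viva equation): v_a = √[μ(2/r₁ − 1/a_t)] = 2.5237 km/s.
First burn Δv₁ = |v_a − v₁| = 1.4071 km/s.
Circular speed at r₂: v₂ = √(μ/r₂) = 7.7149 km/s.
Transfer-orbit speed at r₂: v_p = √[μ(2/r₂ − 1/a_t)] = 9.7214 km/s.
Second burn Δv₂ = |v₂ − v_p| = 2.0065 km/s.
Total Δv = Δv₁ + Δv₂ = 3.414 km/s.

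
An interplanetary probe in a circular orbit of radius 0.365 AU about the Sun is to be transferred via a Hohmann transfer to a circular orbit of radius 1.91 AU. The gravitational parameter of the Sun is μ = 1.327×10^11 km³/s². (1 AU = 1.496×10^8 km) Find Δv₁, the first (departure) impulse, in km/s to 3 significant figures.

In km: r₁ = 0.365 × 1.496×10^8 = 5.4604×10^7 km; r₂ = 1.91 × 1.496×10^8 = 2.85736×10^8 km.
Transfer-ellipse semi-major axis a_t = (r₁ + r₂)/2 = (5.4604×10^7 + 2.85736×10^8)/2 = 1.7017×10^8 km.
Circular speed at r = 5.4604×10^7 km: v_c = √(μ/r) = 49.30 km/s.
Vis-viva on the transfer ellipse at r = 5.4604×10^7 km gives v_t = √[μ(2/r − 1/a_t)] = 63.88 km/s.
Δv₁ = |v_t − v_c| = |63.88 − 49.30| = 14.58 km/s.

Δv₁ = 14.6 km/s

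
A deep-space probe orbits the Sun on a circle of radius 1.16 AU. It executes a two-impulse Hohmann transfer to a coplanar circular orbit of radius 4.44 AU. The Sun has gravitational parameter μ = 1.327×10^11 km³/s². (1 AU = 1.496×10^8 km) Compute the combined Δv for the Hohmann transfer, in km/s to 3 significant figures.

Δv = 12.2 km/s

In km: r₁ = 1.16 × 1.496×10^8 = 1.73536×10^8 km; r₂ = 4.44 × 1.496×10^8 = 6.64224×10^8 km.
Transfer-ellipse semi-major axis a_t = (r₁ + r₂)/2 = (1.73536×10^8 + 6.64224×10^8)/2 = 4.1888×10^8 km.
At r₁ the circular-orbit speed is v₁ = √(μ/r₁) = 27.653 km/s.
On the transfer ellipse at r₁, vis-viva equation gives v_p = √[μ(2/r₁ − 1/a_t)] = 34.822 km/s.
First burn Δv₁ = |v_p − v₁| = 7.169 km/s.
Circular speed at r₂: v₂ = √(μ/r₂) = 14.1344 km/s.
Transfer-orbit speed at r₂: v_a = √[μ(2/r₂ − 1/a_t)] = 9.09763 km/s.
Second burn Δv₂ = |v₂ − v_a| = 5.037 km/s.
Total Δv = Δv₁ + Δv₂ = 12.21 km/s.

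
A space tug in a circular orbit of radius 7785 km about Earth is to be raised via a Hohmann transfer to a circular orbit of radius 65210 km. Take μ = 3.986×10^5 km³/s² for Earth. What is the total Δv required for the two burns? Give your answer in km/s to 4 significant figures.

Semi-major axis of the transfer orbit: a_t = (7785 + 65210)/2 = 36497.5 km.
At r₁ the circular-orbit speed is v₁ = √(μ/r₁) = 7.1555 km/s.
Transfer-orbit speed at r₁ (vis-viva equation): v_p = √[μ(2/r₁ − 1/a_t)] = 9.5646 km/s.
First burn Δv₁ = |v_p − v₁| = 2.409 km/s.
Circular speed at r₂: v₂ = √(μ/r₂) = 2.47236 km/s.
Transfer-orbit speed at r₂: v_a = √[μ(2/r₂ − 1/a_t)] = 1.14185 km/s.
Second burn Δv₂ = |v₂ − v_a| = 1.331 km/s.
Total Δv = Δv₁ + Δv₂ = 3.740 km/s.

Δv = 3.740 km/s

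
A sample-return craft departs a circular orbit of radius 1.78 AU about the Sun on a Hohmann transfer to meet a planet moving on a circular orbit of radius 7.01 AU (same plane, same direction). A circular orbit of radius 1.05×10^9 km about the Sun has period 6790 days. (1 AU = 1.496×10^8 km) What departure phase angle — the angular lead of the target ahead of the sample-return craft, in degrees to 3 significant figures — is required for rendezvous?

From Kepler's third law T² = 4π²r³/μ at r = 1.05×10^9 km, T = 6790 days = 6790 × 86400 s = 5.86656×10^8 s: μ = 4π²r³/T² = 1.32789×10^11 km³/s².
In km: r₁ = 1.78 × 1.496×10^8 = 2.66288×10^8 km; r₂ = 7.01 × 1.496×10^8 = 1.048696×10^9 km.
Transfer-ellipse semi-major axis a_t = (r₁ + r₂)/2 = (2.66288×10^8 + 1.048696×10^9)/2 = 6.57492×10^8 km.
Transfer time t = π√(a_t³/μ) = 1.4535×10^8 s.
Target angular speed ω₂ = √(μ/r₂³) = 1.0730×10^-8 rad/s.
Angle swept by the target during transfer: ω₂·t = 1.5596 rad = 89.36°.
Arrival is 180° from departure on the ellipse, so φ = 180° − 89.36° = 90.6°.

φ = 90.6°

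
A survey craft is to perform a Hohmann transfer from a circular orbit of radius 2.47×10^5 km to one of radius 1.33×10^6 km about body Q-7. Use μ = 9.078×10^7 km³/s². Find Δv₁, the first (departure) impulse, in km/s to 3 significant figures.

Δv₁ = 5.73 km/s

The Hohmann ellipse has a_t = (r₁ + r₂)/2 = 7.885×10^5 km.
On the circular orbit at r = 2.470×10^5 km, v_c = √(μ/r) = 19.171 km/s.
Vis-viva on the transfer ellipse at r = 2.470×10^5 km gives v_t = √[μ(2/r − 1/a_t)] = 24.898 km/s.
Δv₁ = |v_t − v_c| = |24.898 − 19.171| = 5.727 km/s.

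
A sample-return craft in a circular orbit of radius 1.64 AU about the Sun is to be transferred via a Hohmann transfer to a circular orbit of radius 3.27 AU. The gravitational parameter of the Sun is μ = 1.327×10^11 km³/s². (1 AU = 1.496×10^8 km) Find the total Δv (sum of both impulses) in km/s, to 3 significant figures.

In km: r₁ = 1.64 × 1.496×10^8 = 2.45344×10^8 km; r₂ = 3.27 × 1.496×10^8 = 4.89192×10^8 km.
Transfer-ellipse semi-major axis a_t = (r₁ + r₂)/2 = (2.45344×10^8 + 4.89192×10^8)/2 = 3.67268×10^8 km.
Circular speed at r₁: v₁ = √(μ/r₁) = √(1.327×10^11/2.45344×10^8) = 23.257 km/s.
On the transfer ellipse at r₁, vis-viva gives v_p = √[μ(2/r₁ − 1/a_t)] = 26.841 km/s.
First burn Δv₁ = |v_p − v₁| = 3.584 km/s.
At r₂, v₂ = √(μ/r₂) = 16.470 km/s.
Transfer-orbit speed at r₂: v_a = √[μ(2/r₂ − 1/a_t)] = 13.461 km/s.
Second burn Δv₂ = |v₂ − v_a| = 3.009 km/s.
Total Δv = Δv₁ + Δv₂ = 6.593 km/s.

Δv = 6.59 km/s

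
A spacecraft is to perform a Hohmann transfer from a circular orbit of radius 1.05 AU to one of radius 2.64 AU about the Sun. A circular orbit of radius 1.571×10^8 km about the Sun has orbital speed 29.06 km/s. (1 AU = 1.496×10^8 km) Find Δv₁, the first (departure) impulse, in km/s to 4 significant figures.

Δv₁ = 5.702 km/s

From the circular-orbit relation v² = μ/r at r = 1.571×10^8 km: μ = v²r = (29.06)² × 1.571×10^8 = 1.32668×10^11 km³/s².
In km: r₁ = 1.05 × 1.496×10^8 = 1.5708×10^8 km; r₂ = 2.64 × 1.496×10^8 = 3.94944×10^8 km.
The Hohmann ellipse has a_t = (r₁ + r₂)/2 = 2.76012×10^8 km.
On the circular orbit at r = 1.5708×10^8 km, v_c = √(μ/r) = 29.062 km/s.
Transfer-orbit speed at the same r (vis-viva, a = a_t): v_t = √[μ(2/r − 1/a_t)] = 34.764 km/s.
Δv₁ = |v_t − v_c| = |34.764 − 29.062| = 5.702 km/s.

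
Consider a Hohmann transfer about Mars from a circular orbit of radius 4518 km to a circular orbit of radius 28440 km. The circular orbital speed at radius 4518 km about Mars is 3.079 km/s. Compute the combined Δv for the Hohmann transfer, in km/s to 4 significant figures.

Δv = 1.551 km/s

From the circular-orbit relation v² = μ/r at r = 4518 km: μ = v²r = (3.079)² × 4518 = 42831.7 km³/s².
The Hohmann ellipse has a_t = (r₁ + r₂)/2 = 16479 km.
Circular speed at r₁: v₁ = √(μ/r₁) = √(42831.7/4518) = 3.07900 km/s.
Transfer-orbit speed at r₁ (v² = μ(2/r − 1/a)): v_p = √[μ(2/r₁ − 1/a_t)] = 4.04491 km/s.
First burn Δv₁ = |v_p − v₁| = 0.96591 km/s.
Circular speed at r₂: v₂ = √(μ/r₂) = 1.22721 km/s.
Transfer-orbit speed at r₂: v_a = √[μ(2/r₂ − 1/a_t)] = 0.642578 km/s.
Second burn Δv₂ = |v₂ − v_a| = 0.58463 km/s.
Total Δv = Δv₁ + Δv₂ = 1.551 km/s.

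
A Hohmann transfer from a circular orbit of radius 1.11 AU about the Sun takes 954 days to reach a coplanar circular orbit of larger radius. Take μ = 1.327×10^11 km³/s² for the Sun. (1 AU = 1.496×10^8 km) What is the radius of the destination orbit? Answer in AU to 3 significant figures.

In km: r₁ = 1.11 × 1.496×10^8 = 1.66056×10^8 km.
Transfer time t = 954 days = 8.24256×10^7 s, and t = π√(a_t³/μ).
So a_t = (μ t²/π²)^(1/3) = (1.327×10^11 × (8.24256×10^7)² / π²)^(1/3) = 4.5037×10^8 km.
Since a_t = (r₁ + r₂)/2, r₂ = 2a_t − r₁ = 2×4.5037×10^8 − 1.66056×10^8 = 7.34684×10^8 km.
In AU: r₂ = 7.34684×10^8 / 1.496×10^8 = 4.91 AU.

r₂ = 4.91 AU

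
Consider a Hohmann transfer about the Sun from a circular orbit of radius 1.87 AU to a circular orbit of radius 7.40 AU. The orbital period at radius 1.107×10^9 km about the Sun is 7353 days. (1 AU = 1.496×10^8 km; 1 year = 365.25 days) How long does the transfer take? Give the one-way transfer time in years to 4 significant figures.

t = 4.990 years

From Kepler's third law T² = 4π²r³/μ at r = 1.107×10^9 km, T = 7353 days = 7353 × 86400 s = 6.352992×10^8 s: μ = 4π²r³/T² = 1.32692×10^11 km³/s².
In km: r₁ = 1.87 × 1.496×10^8 = 2.79752×10^8 km; r₂ = 7.40 × 1.496×10^8 = 1.10704×10^9 km.
The Hohmann ellipse has a_t = (r₁ + r₂)/2 = 6.93396×10^8 km.
By Kepler's third law the transfer-orbit period is T = 2π√(a_t³/μ), so t = T/2 = 1.5747×10^8 s.
Converting: 1.5747×10^8 s ÷ 3.15576×10^7 s/year (365.25 × 86400) = 4.990 years.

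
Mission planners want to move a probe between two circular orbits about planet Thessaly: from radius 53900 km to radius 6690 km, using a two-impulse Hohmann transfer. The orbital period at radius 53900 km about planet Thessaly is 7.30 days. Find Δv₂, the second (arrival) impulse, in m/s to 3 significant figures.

Δv₂ = 509 m/s

From Kepler's third law T² = 4π²r³/μ at r = 53900 km, T = 7.30 days = 7.30 × 86400 s = 6.3072×10^5 s: μ = 4π²r³/T² = 15540.1 km³/s².
The Hohmann ellipse has a_t = (r₁ + r₂)/2 = 30295 km.
On the circular orbit at r = 6690 km, v_c = √(μ/r) = 1.5241 km/s.
Vis-viva on the transfer ellipse at r = 6690 km gives v_t = √[μ(2/r − 1/a_t)] = 2.0329 km/s.
Δv₂ = |v_t − v_c| = |2.0329 − 1.5241| = 0.5088 km/s.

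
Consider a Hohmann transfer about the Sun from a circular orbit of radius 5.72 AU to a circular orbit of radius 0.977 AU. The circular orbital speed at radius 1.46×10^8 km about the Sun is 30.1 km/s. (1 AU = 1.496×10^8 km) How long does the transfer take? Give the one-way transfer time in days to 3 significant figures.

From the circular-orbit relation v² = μ/r at r = 1.46×10^8 km: μ = v²r = (30.1)² × 1.46×10^8 = 1.32277×10^11 km³/s².
In km: r₁ = 5.72 × 1.496×10^8 = 8.55712×10^8 km; r₂ = 0.977 × 1.496×10^8 = 1.461592×10^8 km.
The Hohmann ellipse has a_t = (r₁ + r₂)/2 = 5.009356×10^8 km.
Transfer time t = π√(a_t³/μ) = π√((5.009356×10^8)³ / 1.32277×10^11) = 9.685×10^7 s.
Converting: 9.685×10^7 s ÷ 86400 s/day = 1120 days.

t = 1120 days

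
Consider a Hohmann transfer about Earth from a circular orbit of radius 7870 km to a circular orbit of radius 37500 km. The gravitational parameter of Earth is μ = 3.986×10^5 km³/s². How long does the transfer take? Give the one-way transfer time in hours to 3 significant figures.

Transfer-ellipse semi-major axis a_t = (r₁ + r₂)/2 = (7870 + 37500)/2 = 22685 km.
Half the transfer-orbit period gives t = π√(a_t³/μ) = 17000 s.
Converting: 17000 s ÷ 3600 s/hour = 4.72 hours.

t = 4.72 hours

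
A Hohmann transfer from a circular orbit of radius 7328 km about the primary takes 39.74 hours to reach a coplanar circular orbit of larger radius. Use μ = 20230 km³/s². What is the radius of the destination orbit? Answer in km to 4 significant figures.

Transfer time t = 39.74 hours = 1.43064×10^5 s, and t = π√(a_t³/μ).
So a_t = (μ t²/π²)^(1/3) = (20230 × (1.43064×10^5)² / π²)^(1/3) = 34747 km.
Since a_t = (r₁ + r₂)/2, r₂ = 2a_t − r₁ = 2×34747 − 7328 = 62166 km.

r₂ = 62170 km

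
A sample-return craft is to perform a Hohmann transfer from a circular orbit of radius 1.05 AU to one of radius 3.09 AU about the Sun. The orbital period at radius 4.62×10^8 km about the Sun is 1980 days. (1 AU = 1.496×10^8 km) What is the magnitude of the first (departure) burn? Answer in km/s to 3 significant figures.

Δv₁ = 6.45 km/s

From Kepler's third law T² = 4π²r³/μ at r = 4.62×10^8 km, T = 1980 days = 1980 × 86400 s = 1.71072×10^8 s: μ = 4π²r³/T² = 1.33023×10^11 km³/s².
In km: r₁ = 1.05 × 1.496×10^8 = 1.5708×10^8 km; r₂ = 3.09 × 1.496×10^8 = 4.62264×10^8 km.
The Hohmann ellipse has a_t = (r₁ + r₂)/2 = 3.09672×10^8 km.
On the circular orbit at r = 1.5708×10^8 km, v_c = √(μ/r) = 29.101 km/s.
Transfer-orbit speed at the same r (vis-viva, a = a_t): v_t = √[μ(2/r − 1/a_t)] = 35.555 km/s.
Δv₁ = |v_t − v_c| = |35.555 − 29.101| = 6.454 km/s.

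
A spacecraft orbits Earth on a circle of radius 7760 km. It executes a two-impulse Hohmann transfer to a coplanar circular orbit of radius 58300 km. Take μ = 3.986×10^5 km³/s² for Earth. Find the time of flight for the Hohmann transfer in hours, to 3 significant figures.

t = 8.30 hours

Semi-major axis of the transfer orbit: a_t = (7760 + 58300)/2 = 33030 km.
By Kepler's third law the transfer-orbit period is T = 2π√(a_t³/μ), so t = T/2 = 29870 s.
Converting: 29870 s ÷ 3600 s/hour = 8.30 hours.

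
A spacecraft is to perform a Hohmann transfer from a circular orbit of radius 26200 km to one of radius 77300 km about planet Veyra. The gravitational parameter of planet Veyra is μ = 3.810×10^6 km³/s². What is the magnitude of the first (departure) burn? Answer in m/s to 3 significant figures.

Transfer-ellipse semi-major axis a_t = (r₁ + r₂)/2 = (26200 + 77300)/2 = 51750 km.
On the circular orbit at r = 26200 km, v_c = √(μ/r) = 12.059 km/s.
Transfer-orbit speed at the same r (vis-viva, a = a_t): v_t = √[μ(2/r − 1/a_t)] = 14.738 km/s.
Δv₁ = |v_t − v_c| = |14.738 − 12.059| = 2.679 km/s.

Δv₁ = 2680 m/s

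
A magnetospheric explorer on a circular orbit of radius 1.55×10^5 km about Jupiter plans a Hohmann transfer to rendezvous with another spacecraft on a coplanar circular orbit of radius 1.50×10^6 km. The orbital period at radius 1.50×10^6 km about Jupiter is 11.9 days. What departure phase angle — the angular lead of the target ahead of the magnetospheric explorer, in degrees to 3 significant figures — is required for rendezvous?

From Kepler's third law T² = 4π²r³/μ at r = 1.50×10^6 km, T = 11.9 days = 11.9 × 86400 s = 1.02816×10^6 s: μ = 4π²r³/T² = 1.26041×10^8 km³/s².
Transfer-ellipse semi-major axis a_t = (r₁ + r₂)/2 = (1.550×10^5 + 1.500×10^6)/2 = 8.275×10^5 km.
Transfer time t = π√(a_t³/μ) = 2.106424×10^5 s.
The target's mean motion on its circular orbit is ω₂ = √(μ/r₂³) = 6.111097×10^-6 rad/s.
Angle swept by the target during transfer: ω₂·t = 1.28726 rad = 73.75°.
The magnetospheric explorer traverses 180° on the transfer ellipse, so the target must lead by 180° − 73.75° = 106°.

φ = 106°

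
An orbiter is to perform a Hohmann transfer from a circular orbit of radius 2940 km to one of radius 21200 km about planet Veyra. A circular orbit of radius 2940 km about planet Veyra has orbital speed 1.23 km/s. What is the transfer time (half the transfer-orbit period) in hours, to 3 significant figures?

t = 17.4 hours

From the circular-orbit relation v² = μ/r at r = 2940 km: μ = v²r = (1.23)² × 2940 = 4447.93 km³/s².
The Hohmann ellipse has a_t = (r₁ + r₂)/2 = 12070 km.
Half the transfer-orbit period gives t = π√(a_t³/μ) = 62464 s.
Converting: 62464 s ÷ 3600 s/hour = 17.4 hours.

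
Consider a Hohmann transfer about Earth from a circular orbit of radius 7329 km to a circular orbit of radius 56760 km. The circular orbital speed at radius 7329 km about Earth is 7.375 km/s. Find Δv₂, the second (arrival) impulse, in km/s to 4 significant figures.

From the circular-orbit relation v² = μ/r at r = 7329 km: μ = v²r = (7.375)² × 7329 = 3.98629×10^5 km³/s².
Transfer-ellipse semi-major axis a_t = (r₁ + r₂)/2 = (7329 + 56760)/2 = 32044.5 km.
On the circular orbit at r = 56760 km, v_c = √(μ/r) = 2.650 km/s.
Vis-viva on the transfer ellipse at r = 56760 km gives v_t = √[μ(2/r − 1/a_t)] = 1.267 km/s.
Δv₂ = |v_t − v_c| = |1.267 − 2.650| = 1.383 km/s.

Δv₂ = 1.383 km/s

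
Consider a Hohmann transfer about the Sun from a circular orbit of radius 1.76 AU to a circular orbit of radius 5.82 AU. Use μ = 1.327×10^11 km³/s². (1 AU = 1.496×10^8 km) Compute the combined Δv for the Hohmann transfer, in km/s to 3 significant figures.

In km: r₁ = 1.76 × 1.496×10^8 = 2.63296×10^8 km; r₂ = 5.82 × 1.496×10^8 = 8.70672×10^8 km.
Transfer-ellipse semi-major axis a_t = (r₁ + r₂)/2 = (2.63296×10^8 + 8.70672×10^8)/2 = 5.66984×10^8 km.
Circular speed at r₁: v₁ = √(μ/r₁) = √(1.327×10^11/2.63296×10^8) = 22.45 km/s.
Transfer-orbit speed at r₁ (v² = μ(2/r − 1/a)): v_p = √[μ(2/r₁ − 1/a_t)] = 27.82 km/s.
First burn Δv₁ = |v_p − v₁| = 5.370 km/s.
Circular speed at r₂: v₂ = √(μ/r₂) = 12.3455 km/s.
Transfer-orbit speed at r₂: v_a = √[μ(2/r₂ − 1/a_t)] = 8.41288 km/s.
Second burn Δv₂ = |v₂ − v_a| = 3.933 km/s.
Δv = Δv₁ + Δv₂ = 5.370 + 3.933 = 9.303 km/s.

Δv = 9.30 km/s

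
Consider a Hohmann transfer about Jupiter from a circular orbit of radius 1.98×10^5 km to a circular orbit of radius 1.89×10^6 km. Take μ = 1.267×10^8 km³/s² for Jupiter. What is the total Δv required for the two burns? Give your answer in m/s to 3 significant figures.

Transfer-ellipse semi-major axis a_t = (r₁ + r₂)/2 = (1.980×10^5 + 1.890×10^6)/2 = 1.044×10^6 km.
At r₁ the circular-orbit speed is v₁ = √(μ/r₁) = 25.30 km/s.
Transfer-orbit speed at r₁ (vis-viva equation): v_p = √[μ(2/r₁ − 1/a_t)] = 34.04 km/s.
First burn Δv₁ = |v_p − v₁| = 8.740 km/s.
At r₂, v₂ = √(μ/r₂) = 8.188 km/s.
Transfer-orbit speed at r₂: v_a = √[μ(2/r₂ − 1/a_t)] = 3.566 km/s.
Second burn Δv₂ = |v₂ − v_a| = 4.622 km/s.
Total Δv = Δv₁ + Δv₂ = 13.36 km/s.

Δv = 13400 m/s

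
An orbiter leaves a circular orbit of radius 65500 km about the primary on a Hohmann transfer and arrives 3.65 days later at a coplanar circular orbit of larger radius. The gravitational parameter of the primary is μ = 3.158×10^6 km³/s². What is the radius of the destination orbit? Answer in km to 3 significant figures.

Transfer time t = 3.65 days = 3.1536×10^5 s, and t = π√(a_t³/μ).
So a_t = (μ t²/π²)^(1/3) = (3.158×10^6 × (3.1536×10^5)² / π²)^(1/3) = 3.1689×10^5 km.
Since a_t = (r₁ + r₂)/2, r₂ = 2a_t − r₁ = 2×3.1689×10^5 − 65500 = 5.6828×10^5 km.

r₂ = 5.68×10^5 km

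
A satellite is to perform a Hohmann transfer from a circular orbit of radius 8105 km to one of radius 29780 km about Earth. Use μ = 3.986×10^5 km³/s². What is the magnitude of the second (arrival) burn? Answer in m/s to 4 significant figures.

The Hohmann ellipse has a_t = (r₁ + r₂)/2 = 18942.5 km.
On the circular orbit at r = 29780 km, v_c = √(μ/r) = 3.6585 km/s.
Transfer-orbit speed at the same r (vis-viva, a = a_t): v_t = √[μ(2/r − 1/a_t)] = 2.3931 km/s.
Δv₂ = |v_t − v_c| = |2.3931 − 3.6585| = 1.265 km/s.

Δv₂ = 1265 m/s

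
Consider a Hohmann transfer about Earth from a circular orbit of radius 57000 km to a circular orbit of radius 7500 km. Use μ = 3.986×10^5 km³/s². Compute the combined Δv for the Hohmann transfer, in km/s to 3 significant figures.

Transfer-ellipse semi-major axis a_t = (r₁ + r₂)/2 = (57000 + 7500)/2 = 32250 km.
At r₁ the circular-orbit speed is v₁ = √(μ/r₁) = 2.644 km/s.
Transfer-orbit speed at r₁ (vis-viva equation): v_a = √[μ(2/r₁ − 1/a_t)] = 1.275 km/s.
First burn Δv₁ = |v_a − v₁| = 1.369 km/s.
At r₂, v₂ = √(μ/r₂) = 7.290 km/s.
Transfer-orbit speed at r₂: v_p = √[μ(2/r₂ − 1/a_t)] = 9.692 km/s.
Second burn Δv₂ = |v₂ − v_p| = 2.402 km/s.
Δv = Δv₁ + Δv₂ = 1.369 + 2.402 = 3.771 km/s.

Δv = 3.77 km/s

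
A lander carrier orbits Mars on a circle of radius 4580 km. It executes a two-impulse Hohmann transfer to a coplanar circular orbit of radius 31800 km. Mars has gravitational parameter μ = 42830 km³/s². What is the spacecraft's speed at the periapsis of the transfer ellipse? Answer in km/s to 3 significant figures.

v = 4.04 km/s

Semi-major axis of the transfer orbit: a_t = (4580 + 31800)/2 = 18190 km.
At periapsis, r = 4580 km.
Applying v² = μ(2/r − 1/a_t): v = 4.043 km/s.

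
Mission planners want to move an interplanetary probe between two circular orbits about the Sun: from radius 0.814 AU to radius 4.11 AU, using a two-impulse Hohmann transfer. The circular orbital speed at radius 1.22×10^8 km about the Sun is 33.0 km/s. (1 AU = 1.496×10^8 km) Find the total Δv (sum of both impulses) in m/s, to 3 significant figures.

Δv = 15900 m/s

From the circular-orbit relation v² = μ/r at r = 1.22×10^8 km: μ = v²r = (33.0)² × 1.22×10^8 = 1.32858×10^11 km³/s².
In km: r₁ = 0.814 × 1.496×10^8 = 1.217744×10^8 km; r₂ = 4.11 × 1.496×10^8 = 6.14856×10^8 km.
Semi-major axis of the transfer orbit: a_t = (1.217744×10^8 + 6.14856×10^8)/2 = 3.683152×10^8 km.
At r₁ the circular-orbit speed is v₁ = √(μ/r₁) = 33.031 km/s.
On the transfer ellipse at r₁, v² = μ(2/r − 1/a) gives v_p = √[μ(2/r₁ − 1/a_t)] = 42.677 km/s.
First burn Δv₁ = |v_p − v₁| = 9.646 km/s.
Circular speed at r₂: v₂ = √(μ/r₂) = 14.6997 km/s.
Transfer-orbit speed at r₂: v_a = √[μ(2/r₂ − 1/a_t)] = 8.45231 km/s.
Second burn Δv₂ = |v₂ − v_a| = 6.247 km/s.
Δv = Δv₁ + Δv₂ = 9.646 + 6.247 = 15.89 km/s.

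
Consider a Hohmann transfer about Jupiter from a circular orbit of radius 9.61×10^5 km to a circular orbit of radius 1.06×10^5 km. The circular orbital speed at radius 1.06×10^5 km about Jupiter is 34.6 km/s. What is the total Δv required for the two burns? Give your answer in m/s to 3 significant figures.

Δv = 18200 m/s

From the circular-orbit relation v² = μ/r at r = 1.06×10^5 km: μ = v²r = (34.6)² × 1.06×10^5 = 1.26899×10^8 km³/s².
The Hohmann ellipse has a_t = (r₁ + r₂)/2 = 5.335×10^5 km.
At r₁ the circular-orbit speed is v₁ = √(μ/r₁) = 11.491 km/s.
Transfer-orbit speed at r₁ (vis-viva equation): v_a = √[μ(2/r₁ − 1/a_t)] = 5.1222 km/s.
First burn Δv₁ = |v_a − v₁| = 6.369 km/s.
Circular speed at r₂: v₂ = √(μ/r₂) = 34.60 km/s.
Transfer-orbit speed at r₂: v_p = √[μ(2/r₂ − 1/a_t)] = 46.44 km/s.
Second burn Δv₂ = |v₂ − v_p| = 11.84 km/s.
Total Δv = Δv₁ + Δv₂ = 18.21 km/s.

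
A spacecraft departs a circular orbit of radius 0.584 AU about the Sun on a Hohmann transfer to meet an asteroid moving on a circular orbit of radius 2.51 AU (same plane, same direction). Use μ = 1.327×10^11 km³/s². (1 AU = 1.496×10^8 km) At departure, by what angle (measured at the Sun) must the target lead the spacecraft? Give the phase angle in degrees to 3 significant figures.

In km: r₁ = 0.584 × 1.496×10^8 = 8.73664×10^7 km; r₂ = 2.51 × 1.496×10^8 = 3.75496×10^8 km.
Semi-major axis of the transfer orbit: a_t = (8.73664×10^7 + 3.75496×10^8)/2 = 2.314312×10^8 km.
The half-period of the transfer ellipse is t = π√(a_t³/μ) = 3.0363×10^7 s.
Target angular speed ω₂ = √(μ/r₂³) = 5.0064×10^-8 rad/s.
Angle swept by the target during transfer: ω₂·t = 1.5201 rad = 87.10°.
The spacecraft traverses 180° on the transfer ellipse, so the target must lead by 180° − 87.10° = 92.9°.

φ = 92.9°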